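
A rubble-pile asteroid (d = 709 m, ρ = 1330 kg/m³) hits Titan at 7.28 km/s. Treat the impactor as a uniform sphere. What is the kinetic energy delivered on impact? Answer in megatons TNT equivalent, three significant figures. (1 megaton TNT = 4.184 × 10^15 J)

v = 7280 m/s.
Mass m = (π/6) ρ d³ = (π/6) × 1330 × (709)³ = 2.482 × 10^11 kg
E = ½ m v² = 0.5 × 2.482 × 10^11 × (7280)² = 6.577 × 10^18 J
   = 6.577 × 10^18 / 4.184×10^15 = 1572 Mt

E ≈ 1570 Mt TNT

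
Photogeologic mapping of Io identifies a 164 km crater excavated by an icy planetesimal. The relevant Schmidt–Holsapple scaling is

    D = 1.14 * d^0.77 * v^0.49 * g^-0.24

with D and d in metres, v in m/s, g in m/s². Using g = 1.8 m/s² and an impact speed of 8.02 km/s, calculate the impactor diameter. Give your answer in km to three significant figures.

Rearranging for d: d = [D / (1.14 · 8020^0.49 · 1.8^-0.24)]^(1/0.77).
D = 164000 m.
8020^0.49 = 81.86
1.8^-0.24 = 0.8684
Denominator = 1.14 × 81.86 × 0.8684 = 81.04
D / 81.04 = 164000 / 81.04 = 2024
d = 2024^(1/0.77) = 2024^1.2987 = 19669 m

d ≈ 19.7 km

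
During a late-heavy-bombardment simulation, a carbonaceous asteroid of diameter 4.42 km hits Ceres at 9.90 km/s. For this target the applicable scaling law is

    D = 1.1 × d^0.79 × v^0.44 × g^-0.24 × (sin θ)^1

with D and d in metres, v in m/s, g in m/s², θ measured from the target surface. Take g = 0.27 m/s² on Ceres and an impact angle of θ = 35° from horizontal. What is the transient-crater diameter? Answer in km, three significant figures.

D ≈ 37.5 km

In SI units: d = 4420 m, v = 9900 m/s.
d^0.79 = 4420^0.79 = 758.4
v^0.44 = 9900^0.44 = 57.29
g^-0.24 = 0.27^-0.24 = 1.369
(sin 35°)^1 = 0.5736^1 = 0.5736
D = 1.1 × 758.4 × 57.29 × 1.369 × 0.5736 = 37530 m
   = 37.53 km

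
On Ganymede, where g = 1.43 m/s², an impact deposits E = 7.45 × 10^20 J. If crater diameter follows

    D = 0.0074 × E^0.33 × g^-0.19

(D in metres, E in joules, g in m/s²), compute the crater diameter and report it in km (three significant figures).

E^0.33 = (7.45 × 10^20)^0.33 = 7.723 × 10^6
g^-0.19 = 1.43^-0.19 = 0.9343
D = 0.0074 × 7.723 × 10^6 × 0.9343 = 53395 m
   = 53.40 km

D ≈ 53.4 km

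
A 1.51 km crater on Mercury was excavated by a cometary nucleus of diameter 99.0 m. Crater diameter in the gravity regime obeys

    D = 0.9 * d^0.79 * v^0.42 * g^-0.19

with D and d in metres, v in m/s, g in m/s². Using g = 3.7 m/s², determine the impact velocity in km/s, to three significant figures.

v ≈ 15.2 km/s

Rearranging for v: v = [D / (0.9 · 99^0.79 · 3.7^-0.19)]^(1/0.42).
D = 1510 m.
99^0.79 = 37.72
3.7^-0.19 = 0.7799
Denominator = 0.9 × 37.72 × 0.7799 = 26.48
D / 26.48 = 1510 / 26.48 = 57.02
v = 57.02^(1/0.42) = 57.02^2.381 = 15174 m/s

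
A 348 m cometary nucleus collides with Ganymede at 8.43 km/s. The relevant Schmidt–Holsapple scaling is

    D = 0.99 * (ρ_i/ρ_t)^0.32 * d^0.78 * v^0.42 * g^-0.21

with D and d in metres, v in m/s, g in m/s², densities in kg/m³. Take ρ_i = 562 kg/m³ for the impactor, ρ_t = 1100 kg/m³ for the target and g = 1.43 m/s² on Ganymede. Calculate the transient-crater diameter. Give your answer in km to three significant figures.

D ≈ 3.17 km

In SI units: v = 8430 m/s.
(ρ_i/ρ_t)^0.32 = (562/1100)^0.32 = 0.8066
d^0.78 = 348^0.78 = 96.04
v^0.42 = 8430^0.42 = 44.55
g^-0.21 = 1.43^-0.21 = 0.9276
D = 0.99 × 0.8066 × 96.04 × 44.55 × 0.9276 = 3169 m
   = 3.169 km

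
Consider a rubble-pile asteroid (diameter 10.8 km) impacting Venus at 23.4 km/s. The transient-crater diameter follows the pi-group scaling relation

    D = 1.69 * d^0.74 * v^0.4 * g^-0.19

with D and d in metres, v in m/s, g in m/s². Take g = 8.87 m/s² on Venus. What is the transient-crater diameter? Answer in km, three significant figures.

In SI units: d = 10800 m, v = 23400 m/s.
d^0.74 = 10800^0.74 = 965.5
v^0.4 = 23400^0.4 = 55.94
g^-0.19 = 8.87^-0.19 = 0.6605
D = 1.69 × 965.5 × 55.94 × 0.6605 = 60288 m
   = 60.29 km

D ≈ 60.3 km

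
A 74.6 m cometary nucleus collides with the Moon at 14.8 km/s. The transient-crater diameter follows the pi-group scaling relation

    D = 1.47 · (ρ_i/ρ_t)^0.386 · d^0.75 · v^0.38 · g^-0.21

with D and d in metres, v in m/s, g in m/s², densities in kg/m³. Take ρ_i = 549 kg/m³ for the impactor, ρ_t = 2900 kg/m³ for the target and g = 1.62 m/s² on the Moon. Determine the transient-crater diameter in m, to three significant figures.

In SI units: v = 14800 m/s.
(ρ_i/ρ_t)^0.386 = (549/2900)^0.386 = 0.5260
d^0.75 = 74.6^0.75 = 25.38
v^0.38 = 14800^0.38 = 38.43
g^-0.21 = 1.62^-0.21 = 0.9037
D = 1.47 × 0.5260 × 25.38 × 38.43 × 0.9037 = 681.5 m

D ≈ 682 m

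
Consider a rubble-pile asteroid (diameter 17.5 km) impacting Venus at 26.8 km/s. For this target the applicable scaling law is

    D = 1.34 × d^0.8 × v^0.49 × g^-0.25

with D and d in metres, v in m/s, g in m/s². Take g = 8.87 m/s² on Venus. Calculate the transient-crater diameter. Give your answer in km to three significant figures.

D ≈ 285 km

In SI units: d = 17500 m, v = 26800 m/s.
d^0.8 = 17500^0.8 = 2480
v^0.49 = 26800^0.49 = 147.8
g^-0.25 = 8.87^-0.25 = 0.5795
D = 1.34 × 2480 × 147.8 × 0.5795 = 2.846 × 10^5 m
   = 284.6 km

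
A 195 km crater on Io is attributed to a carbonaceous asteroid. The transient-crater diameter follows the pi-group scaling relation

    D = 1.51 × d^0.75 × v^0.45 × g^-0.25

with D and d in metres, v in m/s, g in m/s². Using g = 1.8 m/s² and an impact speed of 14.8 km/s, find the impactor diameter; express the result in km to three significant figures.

Rearranging for d: d = [D / (1.51 · 14800^0.45 · 1.8^-0.25)]^(1/0.75).
D = 195000 m.
14800^0.45 = 75.27
1.8^-0.25 = 0.8633
Denominator = 1.51 × 75.27 × 0.8633 = 98.12
D / 98.12 = 195000 / 98.12 = 1987
d = 1987^(1/0.75) = 1987^1.3333 = 24974 m

d ≈ 25.0 km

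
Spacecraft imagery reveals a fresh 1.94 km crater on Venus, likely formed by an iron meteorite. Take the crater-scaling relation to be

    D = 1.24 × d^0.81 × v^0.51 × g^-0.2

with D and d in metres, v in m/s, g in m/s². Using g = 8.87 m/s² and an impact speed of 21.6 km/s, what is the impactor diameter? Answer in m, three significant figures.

Rearranging for d: d = [D / (1.24 · 21600^0.51 · 8.87^-0.2)]^(1/0.81).
D = 1940 m.
21600^0.51 = 162.4
8.87^-0.2 = 0.6463
Denominator = 1.24 × 162.4 × 0.6463 = 130.1
D / 130.1 = 1940 / 130.1 = 14.91
d = 14.91^(1/0.81) = 14.91^1.2346 = 28.10 m

d ≈ 28.1 m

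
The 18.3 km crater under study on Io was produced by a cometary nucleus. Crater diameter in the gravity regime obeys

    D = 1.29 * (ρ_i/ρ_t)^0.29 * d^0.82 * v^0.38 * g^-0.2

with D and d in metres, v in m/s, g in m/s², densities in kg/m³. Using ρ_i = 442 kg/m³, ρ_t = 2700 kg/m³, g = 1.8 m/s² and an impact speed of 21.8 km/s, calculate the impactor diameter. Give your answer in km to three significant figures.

d ≈ 2.47 km

Rearranging for d: d = [D / (1.29 · (442/2700)^0.29 · 21800^0.38 · 1.8^-0.2)]^(1/0.82).
D = 18300 m.
(442/2700)^0.29 = 0.5917
21800^0.38 = 44.53
1.8^-0.2 = 0.8891
Denominator = 1.29 × 0.5917 × 44.53 × 0.8891 = 30.22
D / 30.22 = 18300 / 30.22 = 605.6
d = 605.6^(1/0.82) = 605.6^1.2195 = 2471 m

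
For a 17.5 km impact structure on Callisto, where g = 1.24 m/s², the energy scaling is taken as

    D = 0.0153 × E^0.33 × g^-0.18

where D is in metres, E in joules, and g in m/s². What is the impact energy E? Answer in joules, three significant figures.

Rearranging: E = [D / (0.0153 · g^-0.18)]^(1/0.33).
D = 17500 m.
g^-0.18 = 1.24^-0.18 = 0.9620
D / (0.0153 × 0.9620) = 17500 / (0.01472) = 1.189 × 10^6
E = (1.189 × 10^6)^3.0303 = 2.568 × 10^18 J

E ≈ 2.57 × 10^18 J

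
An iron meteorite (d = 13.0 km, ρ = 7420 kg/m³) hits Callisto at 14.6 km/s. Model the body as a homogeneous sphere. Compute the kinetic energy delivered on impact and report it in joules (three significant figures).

E ≈ 9.10 × 10^23 J

d = 13000 m; v = 14600 m/s.
Mass m = (π/6) ρ d³ = (π/6) × 7420 × (13000)³ = 8.536 × 10^15 kg
E = ½ m v² = 0.5 × 8.536 × 10^15 × (14600)² = 9.098 × 10^23 J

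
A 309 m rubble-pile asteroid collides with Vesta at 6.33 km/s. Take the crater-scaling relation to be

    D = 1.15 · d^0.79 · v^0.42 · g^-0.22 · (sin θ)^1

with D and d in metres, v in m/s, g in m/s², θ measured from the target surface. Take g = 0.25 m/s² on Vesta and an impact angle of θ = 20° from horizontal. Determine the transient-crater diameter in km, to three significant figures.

In SI units: v = 6330 m/s.
d^0.79 = 309^0.79 = 92.70
v^0.42 = 6330^0.42 = 39.50
g^-0.22 = 0.25^-0.22 = 1.357
(sin 20°)^1 = 0.3420^1 = 0.3420
D = 1.15 × 92.70 × 39.50 × 1.357 × 0.3420 = 1954 m
   = 1.954 km

D ≈ 1.95 km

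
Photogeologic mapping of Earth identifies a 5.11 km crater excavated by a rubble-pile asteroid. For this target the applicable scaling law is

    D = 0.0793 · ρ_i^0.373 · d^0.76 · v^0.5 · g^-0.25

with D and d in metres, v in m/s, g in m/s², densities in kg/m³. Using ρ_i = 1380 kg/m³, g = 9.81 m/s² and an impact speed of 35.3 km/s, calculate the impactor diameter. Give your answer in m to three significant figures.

Rearranging for d: d = [D / (0.0793 · 1380^0.373 · 35300^0.5 · 9.81^-0.25)]^(1/0.76).
D = 5110 m.
1380^0.373 = 14.83
35300^0.5 = 187.9
9.81^-0.25 = 0.5650
Denominator = 0.0793 × 14.83 × 187.9 × 0.5650 = 124.9
D / 124.9 = 5110 / 124.9 = 40.91
d = 40.91^(1/0.76) = 40.91^1.3158 = 132.1 m

d ≈ 132 m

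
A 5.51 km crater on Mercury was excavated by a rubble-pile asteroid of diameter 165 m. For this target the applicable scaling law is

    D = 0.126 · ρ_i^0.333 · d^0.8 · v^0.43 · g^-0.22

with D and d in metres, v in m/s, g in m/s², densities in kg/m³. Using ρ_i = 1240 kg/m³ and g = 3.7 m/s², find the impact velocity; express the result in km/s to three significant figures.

v ≈ 36.5 km/s

Rearranging for v: v = [D / (0.126 · 1240^0.333 · 165^0.8 · 3.7^-0.22)]^(1/0.43).
D = 5510 m.
1240^0.333 = 10.72
165^0.8 = 59.43
3.7^-0.22 = 0.7499
Denominator = 0.126 × 10.72 × 59.43 × 0.7499 = 60.20
D / 60.20 = 5510 / 60.20 = 91.53
v = 91.53^(1/0.43) = 91.53^2.3256 = 36460 m/s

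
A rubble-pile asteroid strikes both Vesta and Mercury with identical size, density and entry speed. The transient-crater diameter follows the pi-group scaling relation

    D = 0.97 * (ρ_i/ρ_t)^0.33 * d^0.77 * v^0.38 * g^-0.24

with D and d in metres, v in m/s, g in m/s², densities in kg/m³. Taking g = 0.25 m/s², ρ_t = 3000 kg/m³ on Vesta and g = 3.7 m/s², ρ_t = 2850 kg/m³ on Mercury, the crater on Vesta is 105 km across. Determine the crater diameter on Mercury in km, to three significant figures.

D ≈ 55.9 km

The impactor-only factors (d, v, ρ_i) cancel in the ratio, leaving D_Mercury/D_Vesta = (g_Mercury/g_Vesta)^-0.24 · (ρ_t,Vesta/ρ_t,Mercury)^0.33.
(3.7/0.25)^-0.24 = 14.80^-0.24 = 0.5238
(3000/2850)^0.33 = 1.053^0.33 = 1.017
Ratio = 0.5238 × 1.017 = 0.5327
D_Mercury = 0.5327 × 105 km = 55.9 km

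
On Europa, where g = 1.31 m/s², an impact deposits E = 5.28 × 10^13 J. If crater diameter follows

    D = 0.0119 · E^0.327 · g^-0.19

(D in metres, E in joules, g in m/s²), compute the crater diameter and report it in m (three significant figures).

D ≈ 347 m

E^0.327 = (5.28 × 10^13)^0.327 = 3.071 × 10^4
g^-0.19 = 1.31^-0.19 = 0.9500
D = 0.0119 × 3.071 × 10^4 × 0.9500 = 347.2 m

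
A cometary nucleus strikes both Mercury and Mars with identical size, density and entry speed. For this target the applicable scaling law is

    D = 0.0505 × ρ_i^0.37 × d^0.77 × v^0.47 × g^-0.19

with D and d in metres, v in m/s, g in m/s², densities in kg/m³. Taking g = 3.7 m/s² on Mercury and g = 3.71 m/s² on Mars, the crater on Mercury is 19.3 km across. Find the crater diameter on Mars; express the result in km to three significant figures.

All impactor-dependent factors cancel in the ratio, leaving D_Mars/D_Mercury = (g_Mars/g_Mercury)^-0.19.
(3.71/3.7)^-0.19 = 1.003^-0.19 = 0.9994
D_Mars = 0.9994 × 19.3 km = 19.3 km

D ≈ 19.3 km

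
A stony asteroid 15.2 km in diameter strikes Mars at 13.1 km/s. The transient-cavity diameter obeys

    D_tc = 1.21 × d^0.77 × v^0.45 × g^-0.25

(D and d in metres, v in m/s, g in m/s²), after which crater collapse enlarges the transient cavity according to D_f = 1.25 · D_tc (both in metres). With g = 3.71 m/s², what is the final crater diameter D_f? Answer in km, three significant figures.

D_f ≈ 129 km

In SI: d = 15200 m, v = 13100 m/s.
d^0.77 = 15200^0.77 = 1660
v^0.45 = 13100^0.45 = 71.25
g^-0.25 = 3.71^-0.25 = 0.7205
D_tc = 1.21 × 1660 × 71.25 × 0.7205 = 1.031 × 10^5 m
D_f = 1.25 × 1.031 × 10^5 = 1.289 × 10^5 m
     = 128.9 km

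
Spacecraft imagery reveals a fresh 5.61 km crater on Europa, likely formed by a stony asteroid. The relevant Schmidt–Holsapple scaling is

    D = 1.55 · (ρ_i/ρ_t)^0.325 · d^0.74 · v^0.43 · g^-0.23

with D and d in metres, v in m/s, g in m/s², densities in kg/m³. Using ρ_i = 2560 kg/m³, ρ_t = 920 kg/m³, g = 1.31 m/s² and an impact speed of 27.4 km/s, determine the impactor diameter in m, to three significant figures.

d ≈ 118 m

Rearranging for d: d = [D / (1.55 · (2560/920)^0.325 · 27400^0.43 · 1.31^-0.23)]^(1/0.74).
D = 5610 m.
(2560/920)^0.325 = 1.395
27400^0.43 = 80.95
1.31^-0.23 = 0.9398
Denominator = 1.55 × 1.395 × 80.95 × 0.9398 = 164.5
D / 164.5 = 5610 / 164.5 = 34.10
d = 34.10^(1/0.74) = 34.10^1.3514 = 117.9 m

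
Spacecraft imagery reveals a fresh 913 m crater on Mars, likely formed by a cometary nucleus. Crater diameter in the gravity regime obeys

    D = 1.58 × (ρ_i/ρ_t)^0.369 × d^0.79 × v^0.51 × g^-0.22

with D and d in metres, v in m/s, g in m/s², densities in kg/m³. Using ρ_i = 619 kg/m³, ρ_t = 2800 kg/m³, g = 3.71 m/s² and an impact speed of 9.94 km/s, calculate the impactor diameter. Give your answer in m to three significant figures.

d ≈ 24.0 m

Rearranging for d: d = [D / (1.58 · (619/2800)^0.369 · 9940^0.51 · 3.71^-0.22)]^(1/0.79).
(619/2800)^0.369 = 0.5730
9940^0.51 = 109.3
3.71^-0.22 = 0.7494
Denominator = 1.58 × 0.5730 × 109.3 × 0.7494 = 74.16
D / 74.16 = 913 / 74.16 = 12.31
d = 12.31^(1/0.79) = 12.31^1.2658 = 23.99 m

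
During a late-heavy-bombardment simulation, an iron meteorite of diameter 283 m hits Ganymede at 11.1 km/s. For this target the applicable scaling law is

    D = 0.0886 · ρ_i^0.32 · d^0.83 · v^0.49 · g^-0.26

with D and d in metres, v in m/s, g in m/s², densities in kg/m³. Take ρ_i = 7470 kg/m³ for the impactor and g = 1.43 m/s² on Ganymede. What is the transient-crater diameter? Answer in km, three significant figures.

In SI units: v = 11100 m/s.
ρ_i^0.32 = 7470^0.32 = 17.36
d^0.83 = 283^0.83 = 108.4
v^0.49 = 11100^0.49 = 95.99
g^-0.26 = 1.43^-0.26 = 0.9112
D = 0.0886 × 17.36 × 108.4 × 95.99 × 0.9112 = 14583 m
   = 14.58 km

D ≈ 14.6 km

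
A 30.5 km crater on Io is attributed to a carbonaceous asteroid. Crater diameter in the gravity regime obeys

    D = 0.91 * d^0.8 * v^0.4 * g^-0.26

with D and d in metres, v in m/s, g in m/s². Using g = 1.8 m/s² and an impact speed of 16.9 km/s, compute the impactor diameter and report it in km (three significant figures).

Rearranging for d: d = [D / (0.91 · 16900^0.4 · 1.8^-0.26)]^(1/0.8).
D = 30500 m.
16900^0.4 = 49.11
1.8^-0.26 = 0.8583
Denominator = 0.91 × 49.11 × 0.8583 = 38.36
D / 38.36 = 30500 / 38.36 = 795.1
d = 795.1^(1/0.8) = 795.1^1.25 = 4222 m

d ≈ 4.22 km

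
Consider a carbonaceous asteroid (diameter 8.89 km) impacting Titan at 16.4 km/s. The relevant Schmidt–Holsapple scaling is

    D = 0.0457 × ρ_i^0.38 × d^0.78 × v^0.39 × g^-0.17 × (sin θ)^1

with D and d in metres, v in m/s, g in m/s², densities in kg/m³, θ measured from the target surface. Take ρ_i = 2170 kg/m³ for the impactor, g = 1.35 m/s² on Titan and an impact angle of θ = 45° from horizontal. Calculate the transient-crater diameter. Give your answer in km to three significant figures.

In SI units: d = 8890 m, v = 16400 m/s.
ρ_i^0.38 = 2170^0.38 = 18.53
d^0.78 = 8890^0.78 = 1203
v^0.39 = 16400^0.39 = 44.03
g^-0.17 = 1.35^-0.17 = 0.9503
(sin 45°)^1 = 0.7071^1 = 0.7071
D = 0.0457 × 18.53 × 1203 × 44.03 × 0.9503 × 0.7071 = 30140 m
   = 30.14 km

D ≈ 30.1 km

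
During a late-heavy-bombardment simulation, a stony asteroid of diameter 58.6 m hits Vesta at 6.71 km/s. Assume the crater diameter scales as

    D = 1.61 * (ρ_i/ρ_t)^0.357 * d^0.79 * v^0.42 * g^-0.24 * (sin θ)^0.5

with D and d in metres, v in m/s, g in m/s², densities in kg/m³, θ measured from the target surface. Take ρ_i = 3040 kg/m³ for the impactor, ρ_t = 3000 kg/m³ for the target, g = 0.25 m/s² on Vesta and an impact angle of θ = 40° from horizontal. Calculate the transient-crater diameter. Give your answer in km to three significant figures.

In SI units: v = 6710 m/s.
(ρ_i/ρ_t)^0.357 = (3040/3000)^0.357 = 1.005
d^0.79 = 58.6^0.79 = 24.93
v^0.42 = 6710^0.42 = 40.48
g^-0.24 = 0.25^-0.24 = 1.395
(sin 40°)^0.5 = 0.6428^0.5 = 0.8017
D = 1.61 × 1.005 × 24.93 × 40.48 × 1.395 × 0.8017 = 1826 m
   = 1.826 km

D ≈ 1.83 km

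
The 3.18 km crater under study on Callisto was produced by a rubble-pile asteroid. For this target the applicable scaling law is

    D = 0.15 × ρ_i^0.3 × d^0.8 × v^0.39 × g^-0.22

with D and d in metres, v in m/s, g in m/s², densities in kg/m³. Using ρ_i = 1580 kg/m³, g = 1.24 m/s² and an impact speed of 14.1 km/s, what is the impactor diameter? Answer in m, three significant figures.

d ≈ 163 m

Rearranging for d: d = [D / (0.15 · 1580^0.3 · 14100^0.39 · 1.24^-0.22)]^(1/0.8).
D = 3180 m.
1580^0.3 = 9.112
14100^0.39 = 41.51
1.24^-0.22 = 0.9538
Denominator = 0.15 × 9.112 × 41.51 × 0.9538 = 54.11
D / 54.11 = 3180 / 54.11 = 58.77
d = 58.77^(1/0.8) = 58.77^1.25 = 162.7 m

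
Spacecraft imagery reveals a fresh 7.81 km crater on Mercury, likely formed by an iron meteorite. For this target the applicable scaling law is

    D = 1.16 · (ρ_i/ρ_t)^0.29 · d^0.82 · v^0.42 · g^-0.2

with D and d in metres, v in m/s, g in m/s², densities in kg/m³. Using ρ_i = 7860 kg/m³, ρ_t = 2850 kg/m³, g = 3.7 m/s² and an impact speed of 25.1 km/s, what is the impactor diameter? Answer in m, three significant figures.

d ≈ 250 m

Rearranging for d: d = [D / (1.16 · (7860/2850)^0.29 · 25100^0.42 · 3.7^-0.2)]^(1/0.82).
D = 7810 m.
(7860/2850)^0.29 = 1.342
25100^0.42 = 70.45
3.7^-0.2 = 0.7698
Denominator = 1.16 × 1.342 × 70.45 × 0.7698 = 84.42
D / 84.42 = 7810 / 84.42 = 92.51
d = 92.51^(1/0.82) = 92.51^1.2195 = 249.9 m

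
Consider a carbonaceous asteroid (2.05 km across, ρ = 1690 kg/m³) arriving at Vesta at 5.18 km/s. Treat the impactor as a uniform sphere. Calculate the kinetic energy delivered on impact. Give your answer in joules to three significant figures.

d = 2050 m; v = 5180 m/s.
Mass m = (π/6) ρ d³ = (π/6) × 1690 × (2050)³ = 7.623 × 10^12 kg
E = ½ m v² = 0.5 × 7.623 × 10^12 × (5180)² = 1.023 × 10^20 J

E ≈ 1.02 × 10^20 J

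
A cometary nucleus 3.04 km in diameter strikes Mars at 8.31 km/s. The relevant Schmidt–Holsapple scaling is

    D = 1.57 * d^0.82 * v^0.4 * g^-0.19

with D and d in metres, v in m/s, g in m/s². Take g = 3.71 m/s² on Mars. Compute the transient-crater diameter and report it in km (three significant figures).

D ≈ 32.5 km

In SI units: d = 3040 m, v = 8310 m/s.
d^0.82 = 3040^0.82 = 717.7
v^0.4 = 8310^0.4 = 36.97
g^-0.19 = 3.71^-0.19 = 0.7795
D = 1.57 × 717.7 × 36.97 × 0.7795 = 32472 m
   = 32.47 km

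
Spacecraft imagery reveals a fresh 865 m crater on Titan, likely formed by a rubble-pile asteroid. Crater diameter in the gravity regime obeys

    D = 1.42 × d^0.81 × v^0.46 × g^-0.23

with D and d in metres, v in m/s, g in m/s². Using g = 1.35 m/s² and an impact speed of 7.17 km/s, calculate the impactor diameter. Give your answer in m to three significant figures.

Rearranging for d: d = [D / (1.42 · 7170^0.46 · 1.35^-0.23)]^(1/0.81).
7170^0.46 = 59.37
1.35^-0.23 = 0.9333
Denominator = 1.42 × 59.37 × 0.9333 = 78.68
D / 78.68 = 865 / 78.68 = 10.99
d = 10.99^(1/0.81) = 10.99^1.2346 = 19.28 m

d ≈ 19.3 m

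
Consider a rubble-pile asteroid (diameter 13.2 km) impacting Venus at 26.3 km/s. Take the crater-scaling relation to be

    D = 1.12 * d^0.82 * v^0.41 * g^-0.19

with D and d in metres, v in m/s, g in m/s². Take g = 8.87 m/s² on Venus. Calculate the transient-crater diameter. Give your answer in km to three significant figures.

In SI units: d = 13200 m, v = 26300 m/s.
d^0.82 = 13200^0.82 = 2393
v^0.41 = 26300^0.41 = 64.89
g^-0.19 = 8.87^-0.19 = 0.6605
D = 1.12 × 2393 × 64.89 × 0.6605 = 1.149 × 10^5 m
   = 114.9 km

D ≈ 115 km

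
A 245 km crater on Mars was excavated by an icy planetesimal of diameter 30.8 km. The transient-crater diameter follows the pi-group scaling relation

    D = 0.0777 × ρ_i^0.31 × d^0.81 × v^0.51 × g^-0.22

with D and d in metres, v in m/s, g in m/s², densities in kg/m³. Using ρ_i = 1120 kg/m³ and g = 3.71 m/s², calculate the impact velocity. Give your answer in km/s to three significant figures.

v ≈ 10.1 km/s

Rearranging for v: v = [D / (0.0777 · 1120^0.31 · 30800^0.81 · 3.71^-0.22)]^(1/0.51).
D = 245000 m.
1120^0.31 = 8.816
30800^0.81 = 4322
3.71^-0.22 = 0.7494
Denominator = 0.0777 × 8.816 × 4322 × 0.7494 = 2219
D / 2219 = 245000 / 2219 = 110.4
v = 110.4^(1/0.51) = 110.4^1.9608 = 10136 m/s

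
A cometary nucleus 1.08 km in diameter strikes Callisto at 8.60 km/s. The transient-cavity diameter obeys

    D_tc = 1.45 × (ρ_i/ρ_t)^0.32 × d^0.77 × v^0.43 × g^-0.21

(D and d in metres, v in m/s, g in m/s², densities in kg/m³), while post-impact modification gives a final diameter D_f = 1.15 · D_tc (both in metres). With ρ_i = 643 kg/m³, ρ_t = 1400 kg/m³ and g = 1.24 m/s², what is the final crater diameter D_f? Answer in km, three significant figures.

In SI: d = 1080 m, v = 8600 m/s.
(ρ_i/ρ_t)^0.32 = (643/1400)^0.32 = 0.7796
d^0.77 = 1080^0.77 = 216.6
v^0.43 = 8600^0.43 = 49.19
g^-0.21 = 1.24^-0.21 = 0.9558
D_tc = 1.45 × 0.7796 × 216.6 × 49.19 × 0.9558 = 11510 m
D_f = 1.15 × 11510 = 13236 m
     = 13.24 km

D_f ≈ 13.2 km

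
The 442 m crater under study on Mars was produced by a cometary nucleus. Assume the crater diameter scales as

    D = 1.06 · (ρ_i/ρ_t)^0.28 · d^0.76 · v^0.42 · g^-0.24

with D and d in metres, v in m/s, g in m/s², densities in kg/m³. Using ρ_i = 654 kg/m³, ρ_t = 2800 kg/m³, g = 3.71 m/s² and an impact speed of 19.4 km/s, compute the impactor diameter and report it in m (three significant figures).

Rearranging for d: d = [D / (1.06 · (654/2800)^0.28 · 19400^0.42 · 3.71^-0.24)]^(1/0.76).
(654/2800)^0.28 = 0.6655
19400^0.42 = 63.22
3.71^-0.24 = 0.7300
Denominator = 1.06 × 0.6655 × 63.22 × 0.7300 = 32.56
D / 32.56 = 442 / 32.56 = 13.57
d = 13.57^(1/0.76) = 13.57^1.3158 = 30.92 m

d ≈ 30.9 m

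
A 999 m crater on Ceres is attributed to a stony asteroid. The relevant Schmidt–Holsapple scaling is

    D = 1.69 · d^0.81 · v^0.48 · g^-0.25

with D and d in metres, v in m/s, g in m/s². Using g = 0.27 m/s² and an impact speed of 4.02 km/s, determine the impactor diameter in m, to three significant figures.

d ≈ 12.9 m

Rearranging for d: d = [D / (1.69 · 4020^0.48 · 0.27^-0.25)]^(1/0.81).
4020^0.48 = 53.71
0.27^-0.25 = 1.387
Denominator = 1.69 × 53.71 × 1.387 = 125.9
D / 125.9 = 999 / 125.9 = 7.935
d = 7.935^(1/0.81) = 7.935^1.2346 = 12.90 m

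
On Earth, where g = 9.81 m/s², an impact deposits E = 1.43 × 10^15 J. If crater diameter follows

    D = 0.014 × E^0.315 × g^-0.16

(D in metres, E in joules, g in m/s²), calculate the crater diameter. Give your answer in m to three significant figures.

E^0.315 = (1.43 × 10^15)^0.315 = 5.942 × 10^4
g^-0.16 = 9.81^-0.16 = 0.6940
D = 0.014 × 5.942 × 10^4 × 0.6940 = 577.3 m

D ≈ 577 m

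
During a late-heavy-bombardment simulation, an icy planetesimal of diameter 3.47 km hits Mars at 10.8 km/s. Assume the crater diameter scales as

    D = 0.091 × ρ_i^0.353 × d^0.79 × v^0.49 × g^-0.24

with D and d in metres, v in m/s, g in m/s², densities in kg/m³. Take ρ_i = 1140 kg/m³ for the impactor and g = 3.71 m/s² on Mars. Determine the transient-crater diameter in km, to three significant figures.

D ≈ 47.3 km

In SI units: d = 3470 m, v = 10800 m/s.
ρ_i^0.353 = 1140^0.353 = 12.00
d^0.79 = 3470^0.79 = 626.4
v^0.49 = 10800^0.49 = 94.71
g^-0.24 = 3.71^-0.24 = 0.7300
D = 0.091 × 12.00 × 626.4 × 94.71 × 0.7300 = 47293 m
   = 47.29 km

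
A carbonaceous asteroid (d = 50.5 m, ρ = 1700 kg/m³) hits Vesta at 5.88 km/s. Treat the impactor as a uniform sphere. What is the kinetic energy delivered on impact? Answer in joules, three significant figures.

v = 5880 m/s.
Mass m = (π/6) ρ d³ = (π/6) × 1700 × (50.5)³ = 1.146 × 10^8 kg
E = ½ m v² = 0.5 × 1.146 × 10^8 × (5880)² = 1.981 × 10^15 J

E ≈ 1.98 × 10^15 J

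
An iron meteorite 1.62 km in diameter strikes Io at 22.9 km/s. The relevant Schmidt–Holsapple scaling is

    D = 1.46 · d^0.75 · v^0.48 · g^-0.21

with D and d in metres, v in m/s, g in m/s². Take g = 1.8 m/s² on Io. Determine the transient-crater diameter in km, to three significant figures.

In SI units: d = 1620 m, v = 22900 m/s.
d^0.75 = 1620^0.75 = 255.4
v^0.48 = 22900^0.48 = 123.8
g^-0.21 = 1.8^-0.21 = 0.8839
D = 1.46 × 255.4 × 123.8 × 0.8839 = 40804 m
   = 40.80 km

D ≈ 40.8 km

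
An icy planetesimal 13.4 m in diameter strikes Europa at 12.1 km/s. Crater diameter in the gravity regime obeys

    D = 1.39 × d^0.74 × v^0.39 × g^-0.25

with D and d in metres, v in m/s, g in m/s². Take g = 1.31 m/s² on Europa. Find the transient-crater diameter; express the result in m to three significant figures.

D ≈ 347 m

In SI units: v = 12100 m/s.
d^0.74 = 13.4^0.74 = 6.824
v^0.39 = 12100^0.39 = 39.11
g^-0.25 = 1.31^-0.25 = 0.9347
D = 1.39 × 6.824 × 39.11 × 0.9347 = 346.7 m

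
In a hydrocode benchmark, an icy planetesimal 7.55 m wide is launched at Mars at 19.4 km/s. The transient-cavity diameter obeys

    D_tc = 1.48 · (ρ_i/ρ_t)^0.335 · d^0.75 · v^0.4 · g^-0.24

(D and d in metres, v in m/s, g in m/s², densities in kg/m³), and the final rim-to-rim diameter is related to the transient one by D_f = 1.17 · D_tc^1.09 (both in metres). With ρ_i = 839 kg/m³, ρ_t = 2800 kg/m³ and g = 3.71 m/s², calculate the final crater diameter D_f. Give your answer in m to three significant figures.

D_f ≈ 317 m

v = 19400 m/s.
(ρ_i/ρ_t)^0.335 = (839/2800)^0.335 = 0.6678
d^0.75 = 7.55^0.75 = 4.555
v^0.4 = 19400^0.4 = 51.89
g^-0.24 = 3.71^-0.24 = 0.7300
D_tc = 1.48 × 0.6678 × 4.555 × 51.89 × 0.7300 = 170.5 m
D_f = 1.17 × (170.5)^1.09 = 316.8 m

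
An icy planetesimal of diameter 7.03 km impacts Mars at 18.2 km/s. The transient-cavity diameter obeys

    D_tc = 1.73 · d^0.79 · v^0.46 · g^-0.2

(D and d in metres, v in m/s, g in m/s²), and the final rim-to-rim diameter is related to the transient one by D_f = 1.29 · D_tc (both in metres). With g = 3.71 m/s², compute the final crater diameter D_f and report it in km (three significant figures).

D_f ≈ 171 km

In SI: d = 7030 m, v = 18200 m/s.
d^0.79 = 7030^0.79 = 1094
v^0.46 = 18200^0.46 = 91.12
g^-0.2 = 3.71^-0.2 = 0.7694
D_tc = 1.73 × 1094 × 91.12 × 0.7694 = 1.327 × 10^5 m
D_f = 1.29 × 1.327 × 10^5 = 1.712 × 10^5 m
     = 171.2 km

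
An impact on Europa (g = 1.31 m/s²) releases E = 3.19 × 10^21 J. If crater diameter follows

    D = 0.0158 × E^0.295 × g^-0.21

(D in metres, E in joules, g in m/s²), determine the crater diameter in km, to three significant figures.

E^0.295 = (3.19 × 10^21)^0.295 = 2.206 × 10^6
g^-0.21 = 1.31^-0.21 = 0.9449
D = 0.0158 × 2.206 × 10^6 × 0.9449 = 32934 m
   = 32.93 km

D ≈ 32.9 km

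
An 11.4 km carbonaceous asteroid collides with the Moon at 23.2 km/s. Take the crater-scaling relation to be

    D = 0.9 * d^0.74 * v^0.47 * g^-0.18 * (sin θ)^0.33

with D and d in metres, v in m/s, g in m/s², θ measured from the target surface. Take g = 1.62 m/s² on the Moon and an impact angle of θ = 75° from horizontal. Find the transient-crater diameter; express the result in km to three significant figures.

In SI units: d = 11400 m, v = 23200 m/s.
d^0.74 = 11400^0.74 = 1005
v^0.47 = 23200^0.47 = 112.7
g^-0.18 = 1.62^-0.18 = 0.9168
(sin 75°)^0.33 = 0.9659^0.33 = 0.9886
D = 0.9 × 1005 × 112.7 × 0.9168 × 0.9886 = 92391 m
   = 92.39 km

D ≈ 92.4 km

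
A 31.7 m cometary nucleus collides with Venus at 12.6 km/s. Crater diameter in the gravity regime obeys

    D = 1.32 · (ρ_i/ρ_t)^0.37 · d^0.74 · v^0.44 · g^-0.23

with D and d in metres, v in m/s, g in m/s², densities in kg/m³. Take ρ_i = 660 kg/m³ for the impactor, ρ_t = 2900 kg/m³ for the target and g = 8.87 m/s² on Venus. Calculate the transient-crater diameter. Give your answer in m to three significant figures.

D ≈ 380 m

In SI units: v = 12600 m/s.
(ρ_i/ρ_t)^0.37 = (660/2900)^0.37 = 0.5783
d^0.74 = 31.7^0.74 = 12.91
v^0.44 = 12600^0.44 = 63.70
g^-0.23 = 8.87^-0.23 = 0.6053
D = 1.32 × 0.5783 × 12.91 × 63.70 × 0.6053 = 380.0 m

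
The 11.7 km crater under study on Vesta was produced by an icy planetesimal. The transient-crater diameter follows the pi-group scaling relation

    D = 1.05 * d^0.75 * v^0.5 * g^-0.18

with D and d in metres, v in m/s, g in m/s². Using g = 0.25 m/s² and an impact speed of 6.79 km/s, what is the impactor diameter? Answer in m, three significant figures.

Rearranging for d: d = [D / (1.05 · 6790^0.5 · 0.25^-0.18)]^(1/0.75).
D = 11700 m.
6790^0.5 = 82.40
0.25^-0.18 = 1.283
Denominator = 1.05 × 82.40 × 1.283 = 111.0
D / 111.0 = 11700 / 111.0 = 105.4
d = 105.4^(1/0.75) = 105.4^1.3333 = 497.8 m

d ≈ 498 m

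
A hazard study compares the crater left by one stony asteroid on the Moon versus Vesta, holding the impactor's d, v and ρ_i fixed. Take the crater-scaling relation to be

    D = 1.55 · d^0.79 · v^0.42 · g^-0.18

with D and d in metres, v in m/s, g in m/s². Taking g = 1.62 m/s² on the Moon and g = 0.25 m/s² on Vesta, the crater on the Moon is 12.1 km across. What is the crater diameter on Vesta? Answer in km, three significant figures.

All impactor-dependent factors cancel in the ratio, leaving D_Vesta/D_Moon = (g_Vesta/g_Moon)^-0.18.
(0.25/1.62)^-0.18 = 0.1543^-0.18 = 1.400
D_Vesta = 1.400 × 12.1 km = 16.9 km

D ≈ 16.9 km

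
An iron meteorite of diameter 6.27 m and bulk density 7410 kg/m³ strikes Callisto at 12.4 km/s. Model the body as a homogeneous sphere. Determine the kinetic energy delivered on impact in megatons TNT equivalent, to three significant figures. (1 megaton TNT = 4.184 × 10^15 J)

v = 12400 m/s.
Mass m = (π/6) ρ d³ = (π/6) × 7410 × (6.27)³ = 9.564 × 10^5 kg
E = ½ m v² = 0.5 × 9.564 × 10^5 × (12400)² = 7.353 × 10^13 J
   = 7.353 × 10^13 / 4.184×10^15 = 0.01757 Mt

E ≈ 0.0176 Mt TNT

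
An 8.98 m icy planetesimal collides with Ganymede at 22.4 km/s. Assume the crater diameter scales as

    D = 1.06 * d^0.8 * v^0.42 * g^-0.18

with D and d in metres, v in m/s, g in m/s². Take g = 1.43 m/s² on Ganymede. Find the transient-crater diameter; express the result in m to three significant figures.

In SI units: v = 22400 m/s.
d^0.8 = 8.98^0.8 = 5.789
v^0.42 = 22400^0.42 = 67.16
g^-0.18 = 1.43^-0.18 = 0.9376
D = 1.06 × 5.789 × 67.16 × 0.9376 = 386.4 m

D ≈ 386 m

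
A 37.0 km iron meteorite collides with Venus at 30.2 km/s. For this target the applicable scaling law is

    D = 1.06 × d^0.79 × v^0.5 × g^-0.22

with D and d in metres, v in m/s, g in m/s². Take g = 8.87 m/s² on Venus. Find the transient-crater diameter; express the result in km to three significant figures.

D ≈ 463 km

In SI units: d = 37000 m, v = 30200 m/s.
d^0.79 = 37000^0.79 = 4063
v^0.5 = 30200^0.5 = 173.8
g^-0.22 = 8.87^-0.22 = 0.6187
D = 1.06 × 4063 × 173.8 × 0.6187 = 4.631 × 10^5 m
   = 463.1 km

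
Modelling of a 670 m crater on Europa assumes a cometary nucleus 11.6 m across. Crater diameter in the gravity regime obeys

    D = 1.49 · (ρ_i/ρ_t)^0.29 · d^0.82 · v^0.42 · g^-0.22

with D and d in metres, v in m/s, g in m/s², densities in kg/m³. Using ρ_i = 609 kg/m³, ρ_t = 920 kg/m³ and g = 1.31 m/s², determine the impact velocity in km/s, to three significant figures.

v ≈ 26.5 km/s

Rearranging for v: v = [D / (1.49 · (609/920)^0.29 · 11.6^0.82 · 1.31^-0.22)]^(1/0.42).
(609/920)^0.29 = 0.8872
11.6^0.82 = 7.462
1.31^-0.22 = 0.9423
Denominator = 1.49 × 0.8872 × 7.462 × 0.9423 = 9.295
D / 9.295 = 670 / 9.295 = 72.08
v = 72.08^(1/0.42) = 72.08^2.381 = 26513 m/s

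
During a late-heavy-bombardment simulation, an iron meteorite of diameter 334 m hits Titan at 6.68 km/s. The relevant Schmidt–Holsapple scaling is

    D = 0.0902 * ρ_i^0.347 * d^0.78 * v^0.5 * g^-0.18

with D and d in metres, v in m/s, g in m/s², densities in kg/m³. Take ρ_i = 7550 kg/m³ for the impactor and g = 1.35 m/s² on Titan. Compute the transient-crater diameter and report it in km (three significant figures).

D ≈ 14.4 km

In SI units: v = 6680 m/s.
ρ_i^0.347 = 7550^0.347 = 22.16
d^0.78 = 334^0.78 = 93.01
v^0.5 = 6680^0.5 = 81.73
g^-0.18 = 1.35^-0.18 = 0.9474
D = 0.0902 × 22.16 × 93.01 × 81.73 × 0.9474 = 14395 m
   = 14.40 km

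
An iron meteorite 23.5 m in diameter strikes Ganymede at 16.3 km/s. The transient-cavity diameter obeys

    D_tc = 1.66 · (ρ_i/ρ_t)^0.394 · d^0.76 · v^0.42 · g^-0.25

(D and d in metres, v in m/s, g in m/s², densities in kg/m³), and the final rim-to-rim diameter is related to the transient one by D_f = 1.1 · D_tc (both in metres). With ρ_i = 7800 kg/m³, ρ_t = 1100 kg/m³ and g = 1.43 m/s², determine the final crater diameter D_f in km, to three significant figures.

D_f ≈ 2.34 km

v = 16300 m/s.
(ρ_i/ρ_t)^0.394 = (7800/1100)^0.394 = 2.164
d^0.76 = 23.5^0.76 = 11.02
v^0.42 = 16300^0.42 = 58.77
g^-0.25 = 1.43^-0.25 = 0.9145
D_tc = 1.66 × 2.164 × 11.02 × 58.77 × 0.9145 = 2128 m
D_f = 1.1 × 2128 = 2341 m
     = 2.341 km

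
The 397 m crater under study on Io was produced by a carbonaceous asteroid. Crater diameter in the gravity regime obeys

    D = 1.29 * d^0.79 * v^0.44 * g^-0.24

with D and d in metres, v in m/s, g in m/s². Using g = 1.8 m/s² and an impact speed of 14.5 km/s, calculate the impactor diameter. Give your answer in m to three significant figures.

d ≈ 8.12 m

Rearranging for d: d = [D / (1.29 · 14500^0.44 · 1.8^-0.24)]^(1/0.79).
14500^0.44 = 67.76
1.8^-0.24 = 0.8684
Denominator = 1.29 × 67.76 × 0.8684 = 75.91
D / 75.91 = 397 / 75.91 = 5.230
d = 5.230^(1/0.79) = 5.230^1.2658 = 8.119 m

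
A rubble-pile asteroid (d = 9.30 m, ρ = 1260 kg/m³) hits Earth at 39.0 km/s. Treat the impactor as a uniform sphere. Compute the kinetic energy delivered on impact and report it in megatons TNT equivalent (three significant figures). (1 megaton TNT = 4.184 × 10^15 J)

E ≈ 0.0965 Mt TNT

v = 39000 m/s.
Mass m = (π/6) ρ d³ = (π/6) × 1260 × (9.3)³ = 5.307 × 10^5 kg
E = ½ m v² = 0.5 × 5.307 × 10^5 × (39000)² = 4.036 × 10^14 J
   = 4.036 × 10^14 / 4.184×10^15 = 0.09646 Mt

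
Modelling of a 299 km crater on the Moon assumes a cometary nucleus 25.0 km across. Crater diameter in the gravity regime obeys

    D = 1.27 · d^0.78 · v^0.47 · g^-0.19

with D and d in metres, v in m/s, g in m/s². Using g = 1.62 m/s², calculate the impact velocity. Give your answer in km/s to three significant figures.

Rearranging for v: v = [D / (1.27 · 25000^0.78 · 1.62^-0.19)]^(1/0.47).
D = 299000 m.
25000^0.78 = 2694
1.62^-0.19 = 0.9124
Denominator = 1.27 × 2694 × 0.9124 = 3122
D / 3122 = 299000 / 3122 = 95.77
v = 95.77^(1/0.47) = 95.77^2.1277 = 16423 m/s

v ≈ 16.4 km/s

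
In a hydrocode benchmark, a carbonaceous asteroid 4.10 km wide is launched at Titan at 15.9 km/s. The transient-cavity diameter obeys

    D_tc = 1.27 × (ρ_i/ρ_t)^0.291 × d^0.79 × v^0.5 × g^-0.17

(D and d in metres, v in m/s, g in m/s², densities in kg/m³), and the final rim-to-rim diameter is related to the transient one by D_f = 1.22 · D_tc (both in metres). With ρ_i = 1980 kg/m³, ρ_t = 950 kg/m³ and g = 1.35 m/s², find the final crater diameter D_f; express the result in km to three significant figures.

In SI: d = 4100 m, v = 15900 m/s.
(ρ_i/ρ_t)^0.291 = (1980/950)^0.291 = 1.238
d^0.79 = 4100^0.79 = 714.7
v^0.5 = 15900^0.5 = 126.1
g^-0.17 = 1.35^-0.17 = 0.9503
D_tc = 1.27 × 1.238 × 714.7 × 126.1 × 0.9503 = 1.347 × 10^5 m
D_f = 1.22 × 1.347 × 10^5 = 1.643 × 10^5 m
     = 164.3 km

D_f ≈ 164 km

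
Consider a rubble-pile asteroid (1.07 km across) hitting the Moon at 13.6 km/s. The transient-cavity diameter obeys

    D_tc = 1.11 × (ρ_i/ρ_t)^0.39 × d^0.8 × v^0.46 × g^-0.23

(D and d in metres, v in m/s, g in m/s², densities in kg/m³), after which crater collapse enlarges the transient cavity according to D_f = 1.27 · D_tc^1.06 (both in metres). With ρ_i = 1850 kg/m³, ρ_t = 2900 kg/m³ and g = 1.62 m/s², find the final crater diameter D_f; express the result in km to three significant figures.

D_f ≈ 40.2 km

In SI: d = 1070 m, v = 13600 m/s.
(ρ_i/ρ_t)^0.39 = (1850/2900)^0.39 = 0.8392
d^0.8 = 1070^0.8 = 265.2
v^0.46 = 13600^0.46 = 79.69
g^-0.23 = 1.62^-0.23 = 0.8950
D_tc = 1.11 × 0.8392 × 265.2 × 79.69 × 0.8950 = 17620 m
D_f = 1.27 × (17620)^1.06 = 40232 m
     = 40.23 km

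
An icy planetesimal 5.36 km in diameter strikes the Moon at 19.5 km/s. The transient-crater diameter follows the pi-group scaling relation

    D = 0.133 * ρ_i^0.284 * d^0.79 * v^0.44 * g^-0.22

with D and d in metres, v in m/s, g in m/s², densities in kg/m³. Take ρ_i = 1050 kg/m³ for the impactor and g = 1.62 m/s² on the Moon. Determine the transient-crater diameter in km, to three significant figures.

D ≈ 58.8 km

In SI units: d = 5360 m, v = 19500 m/s.
ρ_i^0.284 = 1050^0.284 = 7.211
d^0.79 = 5360^0.79 = 883.2
v^0.44 = 19500^0.44 = 77.20
g^-0.22 = 1.62^-0.22 = 0.8993
D = 0.133 × 7.211 × 883.2 × 77.20 × 0.8993 = 58807 m
   = 58.81 km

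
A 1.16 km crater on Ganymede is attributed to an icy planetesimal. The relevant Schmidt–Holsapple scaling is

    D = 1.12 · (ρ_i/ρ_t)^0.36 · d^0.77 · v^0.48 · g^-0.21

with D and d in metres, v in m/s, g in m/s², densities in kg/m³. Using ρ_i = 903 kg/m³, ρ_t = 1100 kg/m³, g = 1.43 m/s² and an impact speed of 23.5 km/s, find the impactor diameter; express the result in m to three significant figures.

Rearranging for d: d = [D / (1.12 · (903/1100)^0.36 · 23500^0.48 · 1.43^-0.21)]^(1/0.77).
D = 1160 m.
(903/1100)^0.36 = 0.9314
23500^0.48 = 125.3
1.43^-0.21 = 0.9276
Denominator = 1.12 × 0.9314 × 125.3 × 0.9276 = 121.2
D / 121.2 = 1160 / 121.2 = 9.571
d = 9.571^(1/0.77) = 9.571^1.2987 = 18.79 m

d ≈ 18.8 m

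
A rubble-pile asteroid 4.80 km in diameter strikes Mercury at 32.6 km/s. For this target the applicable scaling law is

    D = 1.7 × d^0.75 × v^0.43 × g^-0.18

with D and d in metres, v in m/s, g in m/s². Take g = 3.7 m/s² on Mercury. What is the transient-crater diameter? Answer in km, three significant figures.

D ≈ 67.6 km

In SI units: d = 4800 m, v = 32600 m/s.
d^0.75 = 4800^0.75 = 576.7
v^0.43 = 32600^0.43 = 87.23
g^-0.18 = 3.7^-0.18 = 0.7902
D = 1.7 × 576.7 × 87.23 × 0.7902 = 67577 m
   = 67.58 km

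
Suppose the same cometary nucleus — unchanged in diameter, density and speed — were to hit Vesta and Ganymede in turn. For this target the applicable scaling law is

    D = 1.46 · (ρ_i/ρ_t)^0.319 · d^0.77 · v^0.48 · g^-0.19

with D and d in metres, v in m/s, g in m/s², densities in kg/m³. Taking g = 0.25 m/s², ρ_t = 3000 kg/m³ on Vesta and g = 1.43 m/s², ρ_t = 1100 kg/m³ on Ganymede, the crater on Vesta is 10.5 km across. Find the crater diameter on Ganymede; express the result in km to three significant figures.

D ≈ 10.4 km

The impactor-only factors (d, v, ρ_i) cancel in the ratio, leaving D_Ganymede/D_Vesta = (g_Ganymede/g_Vesta)^-0.19 · (ρ_t,Vesta/ρ_t,Ganymede)^0.319.
(1.43/0.25)^-0.19 = 5.720^-0.19 = 0.7180
(3000/1100)^0.319 = 2.727^0.319 = 1.377
Ratio = 0.7180 × 1.377 = 0.9887
D_Ganymede = 0.9887 × 10.5 km = 10.4 km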